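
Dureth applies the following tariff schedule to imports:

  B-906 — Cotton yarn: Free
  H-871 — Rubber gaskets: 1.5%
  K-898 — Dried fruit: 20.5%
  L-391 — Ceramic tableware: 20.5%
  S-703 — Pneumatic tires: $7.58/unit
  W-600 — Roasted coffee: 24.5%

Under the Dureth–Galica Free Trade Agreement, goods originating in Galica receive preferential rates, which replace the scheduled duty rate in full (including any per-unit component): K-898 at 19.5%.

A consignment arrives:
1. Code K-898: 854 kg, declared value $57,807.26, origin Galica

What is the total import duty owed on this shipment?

$11,272.42

Line 1 (K-898, Galica, 854 kg, $57,807.26):
Base rate for K-898 is 20.5%.
Origin Galica qualifies under the Dureth–Galica agreement and K-898 is covered: preferential rate 19.5% applies instead.
Duty = $57,807.26 × 19.5% = $11,272.42.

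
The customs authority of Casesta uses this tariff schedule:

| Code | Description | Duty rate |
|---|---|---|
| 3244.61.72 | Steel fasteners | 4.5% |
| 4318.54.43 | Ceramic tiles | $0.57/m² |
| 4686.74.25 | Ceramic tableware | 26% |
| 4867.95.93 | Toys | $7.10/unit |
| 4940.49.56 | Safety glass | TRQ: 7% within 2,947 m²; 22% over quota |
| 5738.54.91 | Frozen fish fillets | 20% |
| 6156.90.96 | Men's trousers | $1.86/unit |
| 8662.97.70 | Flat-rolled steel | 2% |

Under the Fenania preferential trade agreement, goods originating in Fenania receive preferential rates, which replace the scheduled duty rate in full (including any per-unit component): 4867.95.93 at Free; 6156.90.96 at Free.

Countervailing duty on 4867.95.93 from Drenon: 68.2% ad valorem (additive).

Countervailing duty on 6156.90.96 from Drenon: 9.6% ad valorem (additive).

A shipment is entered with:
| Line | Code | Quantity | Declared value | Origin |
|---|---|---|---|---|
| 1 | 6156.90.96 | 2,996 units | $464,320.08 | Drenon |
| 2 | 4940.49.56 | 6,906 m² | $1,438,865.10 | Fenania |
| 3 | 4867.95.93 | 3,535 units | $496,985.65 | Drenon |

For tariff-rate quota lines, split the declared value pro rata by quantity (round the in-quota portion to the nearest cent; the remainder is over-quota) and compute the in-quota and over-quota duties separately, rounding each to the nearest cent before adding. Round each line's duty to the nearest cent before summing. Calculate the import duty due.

$638,639.20

Line 1 (6156.90.96, Drenon, 2,996 units, $464,320.08):
Base rate for 6156.90.96 is $1.86/unit.
6156.90.96 has an FTA preferential rate, but origin Drenon is not Fenania; base rate stands.
Additional duty on 6156.90.96 from Drenon: +9.6% ad valorem. Applied ad valorem rate = 9.6%.
Duty = $464,320.08 × 9.6% + 2,996 × $1.86 = $50,147.29.
Line 2 (4940.49.56, Fenania, 6,906 m², $1,438,865.10):
Code 4940.49.56 is under a tariff-rate quota (threshold 2,947 m²). In-quota: 2,947 m² at 7%; over-quota: 3,959 m² at 22%.
Pro-rata value split: in-quota = $1,438,865.10 × 2,947/6,906 = $614,007.45; over-quota = $1,438,865.10 − $614,007.45 = $824,857.65.
In-quota duty = $614,007.45 × 7% = $42,980.52. Over-quota duty = $824,857.65 × 22% = $181,468.68.
Line duty = $42,980.52 + $181,468.68 = $224,449.20.
Line 3 (4867.95.93, Drenon, 3,535 units, $496,985.65):
Base rate for 4867.95.93 is $7.10/unit.
4867.95.93 has an FTA preferential rate, but origin Drenon is not Fenania; base rate stands.
Additional duty on 4867.95.93 from Drenon: +68.2% ad valorem. Applied ad valorem rate = 68.2%.
Duty = $496,985.65 × 68.2% + 3,535 × $7.10 = $364,042.71.
Total = $50,147.29 + $224,449.20 + $364,042.71 = $638,639.20.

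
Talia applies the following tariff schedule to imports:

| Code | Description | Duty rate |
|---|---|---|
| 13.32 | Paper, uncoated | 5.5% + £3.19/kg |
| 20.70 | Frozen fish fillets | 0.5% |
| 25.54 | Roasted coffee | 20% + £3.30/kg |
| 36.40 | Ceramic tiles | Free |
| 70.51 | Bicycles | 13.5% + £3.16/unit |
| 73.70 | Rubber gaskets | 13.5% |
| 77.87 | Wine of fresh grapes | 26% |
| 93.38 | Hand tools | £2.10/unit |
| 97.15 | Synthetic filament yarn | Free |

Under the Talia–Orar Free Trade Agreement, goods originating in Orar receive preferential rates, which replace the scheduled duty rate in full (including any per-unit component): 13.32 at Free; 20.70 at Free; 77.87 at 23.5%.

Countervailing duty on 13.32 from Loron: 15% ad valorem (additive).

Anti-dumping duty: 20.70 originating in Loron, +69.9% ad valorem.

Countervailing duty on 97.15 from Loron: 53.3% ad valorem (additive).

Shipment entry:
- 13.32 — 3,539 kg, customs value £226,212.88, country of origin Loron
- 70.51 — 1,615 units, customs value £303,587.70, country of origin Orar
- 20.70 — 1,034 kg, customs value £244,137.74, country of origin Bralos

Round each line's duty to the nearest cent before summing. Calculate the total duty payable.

Line 1 (13.32, Loron, 3,539 kg, £226,212.88):
Base rate for 13.32 is 5.5% + £3.19/kg.
13.32 has an FTA preferential rate, but origin Loron is not Orar; base rate stands.
Additional duty on 13.32 from Loron: +15%. Applied ad valorem rate: 5.5% + 15% = 20.5%.
Duty = £226,212.88 × 20.5% + 3,539 × £3.19 = £57,663.05.
Line 2 (70.51, Orar, 1,615 units, £303,587.70):
Base rate for 70.51 is 13.5% + £3.16/unit.
Origin Orar is the FTA partner but 70.51 is not on the preference list; base rate stands.
Duty = £303,587.70 × 13.5% + 1,615 × £3.16 = £46,087.74.
Line 3 (20.70, Bralos, 1,034 kg, £244,137.74):
Base rate for 20.70 is 0.5%.
20.70 has an FTA preferential rate, but origin Bralos is not Orar; base rate stands.
The additional-duty order on 20.70 targets Loron, not Bralos; it does not apply.
Duty = £244,137.74 × 0.5% = £1,220.69.
Total = £57,663.05 + £46,087.74 + £1,220.69 = £104,971.48.

£104,971.48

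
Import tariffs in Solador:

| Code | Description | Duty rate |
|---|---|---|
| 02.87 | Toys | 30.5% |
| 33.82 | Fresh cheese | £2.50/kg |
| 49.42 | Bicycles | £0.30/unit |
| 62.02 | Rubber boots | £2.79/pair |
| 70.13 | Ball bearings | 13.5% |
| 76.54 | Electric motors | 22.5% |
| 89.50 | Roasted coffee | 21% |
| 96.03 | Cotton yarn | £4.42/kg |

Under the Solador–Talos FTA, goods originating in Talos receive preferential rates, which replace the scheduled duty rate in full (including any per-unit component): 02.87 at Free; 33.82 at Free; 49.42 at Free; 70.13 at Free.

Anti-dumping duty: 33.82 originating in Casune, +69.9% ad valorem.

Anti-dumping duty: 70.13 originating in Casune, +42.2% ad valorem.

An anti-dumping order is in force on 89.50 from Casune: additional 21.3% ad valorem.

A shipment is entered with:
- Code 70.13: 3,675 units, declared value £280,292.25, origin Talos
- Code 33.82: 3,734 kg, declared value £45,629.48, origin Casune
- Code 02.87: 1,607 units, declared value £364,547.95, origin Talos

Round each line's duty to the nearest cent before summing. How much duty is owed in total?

Line 1 (70.13, Talos, 3,675 units, £280,292.25):
Base rate for 70.13 is 13.5%.
Origin Talos qualifies under the Solador–Talos agreement and 70.13 is covered: preferential rate Free applies instead.
The additional-duty order on 70.13 targets Casune, not Talos; it does not apply.
Duty = £280,292.25 × 0% = £0.00.
Line 2 (33.82, Casune, 3,734 kg, £45,629.48):
Base rate for 33.82 is £2.50/kg.
33.82 has an FTA preferential rate, but origin Casune is not Talos; base rate stands.
Additional duty on 33.82 from Casune: +69.9% ad valorem. Applied ad valorem rate = 69.9%.
Duty = £45,629.48 × 69.9% + 3,734 × £2.50 = £41,230.01.
Line 3 (02.87, Talos, 1,607 units, £364,547.95):
Base rate for 02.87 is 30.5%.
Origin Talos qualifies under the Solador–Talos agreement and 02.87 is covered: preferential rate Free applies instead.
Duty = £364,547.95 × 0% = £0.00.
Total = £0.00 + £41,230.01 + £0.00 = £41,230.01.

£41,230.01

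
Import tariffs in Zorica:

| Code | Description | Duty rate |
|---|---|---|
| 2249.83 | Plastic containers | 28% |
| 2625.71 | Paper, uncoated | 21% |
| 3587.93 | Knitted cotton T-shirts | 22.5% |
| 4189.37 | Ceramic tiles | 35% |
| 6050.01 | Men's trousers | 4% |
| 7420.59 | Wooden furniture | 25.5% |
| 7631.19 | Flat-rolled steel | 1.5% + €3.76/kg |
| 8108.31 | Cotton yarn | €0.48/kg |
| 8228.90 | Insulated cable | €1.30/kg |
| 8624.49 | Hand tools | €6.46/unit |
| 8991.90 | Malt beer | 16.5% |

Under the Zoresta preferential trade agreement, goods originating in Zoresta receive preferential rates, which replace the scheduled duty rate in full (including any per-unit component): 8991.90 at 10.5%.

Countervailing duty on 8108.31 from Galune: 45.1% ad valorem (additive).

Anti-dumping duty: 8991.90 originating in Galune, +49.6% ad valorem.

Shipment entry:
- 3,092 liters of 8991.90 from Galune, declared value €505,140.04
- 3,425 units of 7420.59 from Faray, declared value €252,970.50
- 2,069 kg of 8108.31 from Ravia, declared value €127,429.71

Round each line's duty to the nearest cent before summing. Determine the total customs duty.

Line 1 (8991.90, Galune, 3,092 liters, €505,140.04):
Base rate for 8991.90 is 16.5%.
8991.90 has an FTA preferential rate, but origin Galune is not Zoresta; base rate stands.
Additional duty on 8991.90 from Galune: +49.6%. Applied ad valorem rate: 16.5% + 49.6% = 66.1%.
Duty = €505,140.04 × 66.1% = €333,897.57.
Line 2 (7420.59, Faray, 3,425 units, €252,970.50):
Base rate for 7420.59 is 25.5%.
Duty = €252,970.50 × 25.5% = €64,507.48.
Line 3 (8108.31, Ravia, 2,069 kg, €127,429.71):
Base rate for 8108.31 is €0.48/kg.
The additional-duty order on 8108.31 targets Galune, not Ravia; it does not apply.
Duty = 2,069 × €0.48 = €993.12.
Total = €333,897.57 + €64,507.48 + €993.12 = €399,398.17.

€399,398.17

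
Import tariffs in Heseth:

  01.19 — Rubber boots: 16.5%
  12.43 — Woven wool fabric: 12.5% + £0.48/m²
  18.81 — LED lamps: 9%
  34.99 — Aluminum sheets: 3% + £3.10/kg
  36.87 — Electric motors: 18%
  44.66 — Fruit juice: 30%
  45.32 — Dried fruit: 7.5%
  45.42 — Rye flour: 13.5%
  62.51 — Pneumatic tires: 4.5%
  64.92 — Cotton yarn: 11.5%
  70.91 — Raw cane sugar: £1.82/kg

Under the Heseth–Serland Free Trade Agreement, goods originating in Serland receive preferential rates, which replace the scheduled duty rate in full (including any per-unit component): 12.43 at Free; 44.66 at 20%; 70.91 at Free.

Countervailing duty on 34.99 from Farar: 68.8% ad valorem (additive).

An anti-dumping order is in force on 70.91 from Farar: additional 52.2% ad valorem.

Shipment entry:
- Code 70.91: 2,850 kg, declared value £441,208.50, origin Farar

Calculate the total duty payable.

£235,497.84

Line 1 (70.91, Farar, 2,850 kg, £441,208.50):
Base rate for 70.91 is £1.82/kg.
70.91 has an FTA preferential rate, but origin Farar is not Serland; base rate stands.
Additional duty on 70.91 from Farar: +52.2% ad valorem. Applied ad valorem rate = 52.2%.
Duty = £441,208.50 × 52.2% + 2,850 × £1.82 = £235,497.84.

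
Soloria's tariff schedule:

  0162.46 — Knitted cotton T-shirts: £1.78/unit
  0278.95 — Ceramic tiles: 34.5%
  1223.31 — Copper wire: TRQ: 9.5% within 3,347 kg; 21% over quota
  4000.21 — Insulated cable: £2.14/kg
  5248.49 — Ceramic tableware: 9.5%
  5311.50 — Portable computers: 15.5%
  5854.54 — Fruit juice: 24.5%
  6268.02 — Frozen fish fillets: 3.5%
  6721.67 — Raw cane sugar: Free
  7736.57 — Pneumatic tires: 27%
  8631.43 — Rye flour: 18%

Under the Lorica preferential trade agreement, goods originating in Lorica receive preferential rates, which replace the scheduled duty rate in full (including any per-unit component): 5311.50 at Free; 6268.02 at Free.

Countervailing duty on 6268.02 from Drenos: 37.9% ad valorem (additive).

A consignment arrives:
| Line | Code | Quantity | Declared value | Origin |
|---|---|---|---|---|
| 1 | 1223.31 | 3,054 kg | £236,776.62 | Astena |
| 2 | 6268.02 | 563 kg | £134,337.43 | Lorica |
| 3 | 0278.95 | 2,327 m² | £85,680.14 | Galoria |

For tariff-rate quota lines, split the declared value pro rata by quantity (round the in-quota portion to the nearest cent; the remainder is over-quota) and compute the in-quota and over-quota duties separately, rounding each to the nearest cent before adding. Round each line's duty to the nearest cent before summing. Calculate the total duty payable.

£52,053.43

Line 1 (1223.31, Astena, 3,054 kg, £236,776.62):
Code 1223.31 is under a tariff-rate quota (threshold 3,347 kg). Quantity 3,054 kg is within the quota, so the in-quota rate 9.5% applies to the full value.
Duty = £236,776.62 × 9.5% = £22,493.78.
Line 2 (6268.02, Lorica, 563 kg, £134,337.43):
Base rate for 6268.02 is 3.5%.
Origin Lorica qualifies under the Soloria–Lorica agreement and 6268.02 is covered: preferential rate Free applies instead.
The additional-duty order on 6268.02 targets Drenos, not Lorica; it does not apply.
Duty = £134,337.43 × 0% = £0.00.
Line 3 (0278.95, Galoria, 2,327 m², £85,680.14):
Base rate for 0278.95 is 34.5%.
Duty = £85,680.14 × 34.5% = £29,559.65.
Total = £22,493.78 + £0.00 + £29,559.65 = £52,053.43.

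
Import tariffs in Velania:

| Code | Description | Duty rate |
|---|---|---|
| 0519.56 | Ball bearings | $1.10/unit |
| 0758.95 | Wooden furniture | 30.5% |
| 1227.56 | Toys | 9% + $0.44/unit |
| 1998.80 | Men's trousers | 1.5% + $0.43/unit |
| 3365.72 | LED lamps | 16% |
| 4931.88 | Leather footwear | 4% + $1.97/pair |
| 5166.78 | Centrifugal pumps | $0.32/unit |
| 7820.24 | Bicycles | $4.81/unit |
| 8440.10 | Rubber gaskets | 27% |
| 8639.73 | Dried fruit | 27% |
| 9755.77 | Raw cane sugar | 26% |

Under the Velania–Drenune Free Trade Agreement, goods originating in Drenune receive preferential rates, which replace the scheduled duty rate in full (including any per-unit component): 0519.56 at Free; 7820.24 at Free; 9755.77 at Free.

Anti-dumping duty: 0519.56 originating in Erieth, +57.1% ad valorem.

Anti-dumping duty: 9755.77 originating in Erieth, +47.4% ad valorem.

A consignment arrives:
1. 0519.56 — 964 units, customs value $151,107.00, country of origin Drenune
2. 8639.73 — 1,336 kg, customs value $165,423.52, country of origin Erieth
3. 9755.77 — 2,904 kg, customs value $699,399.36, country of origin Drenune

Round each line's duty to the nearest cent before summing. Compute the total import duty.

Line 1 (0519.56, Drenune, 964 units, $151,107.00):
Base rate for 0519.56 is $1.10/unit.
Origin Drenune qualifies under the Velania–Drenune agreement and 0519.56 is covered: preferential rate Free applies instead.
The additional-duty order on 0519.56 targets Erieth, not Drenune; it does not apply.
Duty = $151,107.00 × 0% = $0.00.
Line 2 (8639.73, Erieth, 1,336 kg, $165,423.52):
Base rate for 8639.73 is 27%.
Duty = $165,423.52 × 27% = $44,664.35.
Line 3 (9755.77, Drenune, 2,904 kg, $699,399.36):
Base rate for 9755.77 is 26%.
Origin Drenune qualifies under the Velania–Drenune agreement and 9755.77 is covered: preferential rate Free applies instead.
The additional-duty order on 9755.77 targets Erieth, not Drenune; it does not apply.
Duty = $699,399.36 × 0% = $0.00.
Total = $0.00 + $44,664.35 + $0.00 = $44,664.35.

$44,664.35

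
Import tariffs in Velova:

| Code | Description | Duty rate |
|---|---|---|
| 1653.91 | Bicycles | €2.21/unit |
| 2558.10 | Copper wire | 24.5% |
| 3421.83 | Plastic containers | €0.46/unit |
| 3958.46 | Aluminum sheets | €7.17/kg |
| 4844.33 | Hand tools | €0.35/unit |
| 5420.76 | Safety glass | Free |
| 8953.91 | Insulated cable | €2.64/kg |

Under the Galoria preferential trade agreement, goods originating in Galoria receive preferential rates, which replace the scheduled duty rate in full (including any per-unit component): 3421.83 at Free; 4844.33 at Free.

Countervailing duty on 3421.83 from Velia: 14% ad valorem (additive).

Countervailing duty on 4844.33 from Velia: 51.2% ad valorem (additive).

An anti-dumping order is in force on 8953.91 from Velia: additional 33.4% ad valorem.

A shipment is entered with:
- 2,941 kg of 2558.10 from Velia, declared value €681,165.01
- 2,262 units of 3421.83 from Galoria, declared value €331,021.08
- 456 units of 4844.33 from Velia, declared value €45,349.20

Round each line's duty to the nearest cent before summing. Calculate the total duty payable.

€190,263.82

Line 1 (2558.10, Velia, 2,941 kg, €681,165.01):
Base rate for 2558.10 is 24.5%.
Duty = €681,165.01 × 24.5% = €166,885.43.
Line 2 (3421.83, Galoria, 2,262 units, €331,021.08):
Base rate for 3421.83 is €0.46/unit.
Origin Galoria qualifies under the Velova–Galoria agreement and 3421.83 is covered: preferential rate Free applies instead.
The additional-duty order on 3421.83 targets Velia, not Galoria; it does not apply.
Duty = €331,021.08 × 0% = €0.00.
Line 3 (4844.33, Velia, 456 units, €45,349.20):
Base rate for 4844.33 is €0.35/unit.
4844.33 has an FTA preferential rate, but origin Velia is not Galoria; base rate stands.
Additional duty on 4844.33 from Velia: +51.2% ad valorem. Applied ad valorem rate = 51.2%.
Duty = €45,349.20 × 51.2% + 456 × €0.35 = €23,378.39.
Total = €166,885.43 + €0.00 + €23,378.39 = €190,263.82.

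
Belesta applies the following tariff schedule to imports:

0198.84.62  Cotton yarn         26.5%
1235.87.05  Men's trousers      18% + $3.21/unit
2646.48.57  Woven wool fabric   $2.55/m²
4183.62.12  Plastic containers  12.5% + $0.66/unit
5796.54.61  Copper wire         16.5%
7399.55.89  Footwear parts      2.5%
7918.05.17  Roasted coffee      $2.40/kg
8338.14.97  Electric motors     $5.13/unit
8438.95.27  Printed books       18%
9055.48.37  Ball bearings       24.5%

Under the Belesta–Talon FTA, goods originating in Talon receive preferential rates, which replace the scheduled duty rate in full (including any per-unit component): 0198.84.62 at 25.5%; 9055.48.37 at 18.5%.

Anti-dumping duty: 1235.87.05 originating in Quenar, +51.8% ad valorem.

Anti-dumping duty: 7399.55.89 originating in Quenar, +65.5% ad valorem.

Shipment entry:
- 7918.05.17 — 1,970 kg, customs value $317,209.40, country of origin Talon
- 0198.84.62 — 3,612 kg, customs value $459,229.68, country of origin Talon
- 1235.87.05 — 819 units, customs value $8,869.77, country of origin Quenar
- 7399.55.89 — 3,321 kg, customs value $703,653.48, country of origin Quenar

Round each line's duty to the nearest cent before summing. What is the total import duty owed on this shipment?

$609,136.03

Line 1 (7918.05.17, Talon, 1,970 kg, $317,209.40):
Base rate for 7918.05.17 is $2.40/kg.
Origin Talon is the FTA partner but 7918.05.17 is not on the preference list; base rate stands.
Duty = 1,970 × $2.40 = $4,728.00.
Line 2 (0198.84.62, Talon, 3,612 kg, $459,229.68):
Base rate for 0198.84.62 is 26.5%.
Origin Talon qualifies under the Belesta–Talon agreement and 0198.84.62 is covered: preferential rate 25.5% applies instead.
Duty = $459,229.68 × 25.5% = $117,103.57.
Line 3 (1235.87.05, Quenar, 819 units, $8,869.77):
Base rate for 1235.87.05 is 18% + $3.21/unit.
Additional duty on 1235.87.05 from Quenar: +51.8%. Applied ad valorem rate: 18% + 51.8% = 69.8%.
Duty = $8,869.77 × 69.8% + 819 × $3.21 = $8,820.09.
Line 4 (7399.55.89, Quenar, 3,321 kg, $703,653.48):
Base rate for 7399.55.89 is 2.5%.
Additional duty on 7399.55.89 from Quenar: +65.5%. Applied ad valorem rate: 2.5% + 65.5% = 68%.
Duty = $703,653.48 × 68% = $478,484.37.
Total = $4,728.00 + $117,103.57 + $8,820.09 + $478,484.37 = $609,136.03.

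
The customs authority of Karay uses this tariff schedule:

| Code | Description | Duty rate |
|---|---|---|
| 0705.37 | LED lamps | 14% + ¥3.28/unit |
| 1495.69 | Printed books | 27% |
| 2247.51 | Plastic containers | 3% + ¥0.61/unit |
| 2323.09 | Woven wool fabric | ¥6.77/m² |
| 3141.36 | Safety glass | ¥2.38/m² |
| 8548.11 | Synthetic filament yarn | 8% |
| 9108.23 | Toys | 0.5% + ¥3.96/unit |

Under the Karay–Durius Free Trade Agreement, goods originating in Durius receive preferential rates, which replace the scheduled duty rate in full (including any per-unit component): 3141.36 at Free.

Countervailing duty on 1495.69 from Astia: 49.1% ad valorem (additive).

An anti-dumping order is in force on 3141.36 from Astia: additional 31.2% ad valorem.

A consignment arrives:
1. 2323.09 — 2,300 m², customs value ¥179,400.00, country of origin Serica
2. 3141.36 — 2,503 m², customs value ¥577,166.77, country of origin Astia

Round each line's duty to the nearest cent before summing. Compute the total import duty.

¥201,604.17

Line 1 (2323.09, Serica, 2,300 m², ¥179,400.00):
Base rate for 2323.09 is ¥6.77/m².
Duty = 2,300 × ¥6.77 = ¥15,571.00.
Line 2 (3141.36, Astia, 2,503 m², ¥577,166.77):
Base rate for 3141.36 is ¥2.38/m².
3141.36 has an FTA preferential rate, but origin Astia is not Durius; base rate stands.
Additional duty on 3141.36 from Astia: +31.2% ad valorem. Applied ad valorem rate = 31.2%.
Duty = ¥577,166.77 × 31.2% + 2,503 × ¥2.38 = ¥186,033.17.
Total = ¥15,571.00 + ¥186,033.17 = ¥201,604.17.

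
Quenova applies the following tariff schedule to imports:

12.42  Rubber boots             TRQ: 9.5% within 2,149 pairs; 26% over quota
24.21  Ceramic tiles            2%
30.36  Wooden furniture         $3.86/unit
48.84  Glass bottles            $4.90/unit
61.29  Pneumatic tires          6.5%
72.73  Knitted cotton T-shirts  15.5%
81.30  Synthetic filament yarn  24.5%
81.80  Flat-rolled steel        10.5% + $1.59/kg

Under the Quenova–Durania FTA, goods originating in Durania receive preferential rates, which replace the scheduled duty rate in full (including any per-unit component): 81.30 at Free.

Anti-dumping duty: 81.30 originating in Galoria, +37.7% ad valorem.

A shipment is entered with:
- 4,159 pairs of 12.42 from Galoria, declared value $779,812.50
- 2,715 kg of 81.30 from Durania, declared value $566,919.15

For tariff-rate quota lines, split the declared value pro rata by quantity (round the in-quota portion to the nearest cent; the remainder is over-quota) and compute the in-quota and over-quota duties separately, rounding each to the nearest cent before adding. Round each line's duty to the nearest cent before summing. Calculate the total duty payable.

$136,266.56

Line 1 (12.42, Galoria, 4,159 pairs, $779,812.50):
Code 12.42 is under a tariff-rate quota (threshold 2,149 pairs). In-quota: 2,149 pairs at 9.5%; over-quota: 2,010 pairs at 26%.
Pro-rata value split: in-quota = $779,812.50 × 2,149/4,159 = $402,937.50; over-quota = $779,812.50 − $402,937.50 = $376,875.00.
In-quota duty = $402,937.50 × 9.5% = $38,279.06. Over-quota duty = $376,875.00 × 26% = $97,987.50.
Line duty = $38,279.06 + $97,987.50 = $136,266.56.
Line 2 (81.30, Durania, 2,715 kg, $566,919.15):
Base rate for 81.30 is 24.5%.
Origin Durania qualifies under the Quenova–Durania agreement and 81.30 is covered: preferential rate Free applies instead.
The additional-duty order on 81.30 targets Galoria, not Durania; it does not apply.
Duty = $566,919.15 × 0% = $0.00.
Total = $136,266.56 + $0.00 = $136,266.56.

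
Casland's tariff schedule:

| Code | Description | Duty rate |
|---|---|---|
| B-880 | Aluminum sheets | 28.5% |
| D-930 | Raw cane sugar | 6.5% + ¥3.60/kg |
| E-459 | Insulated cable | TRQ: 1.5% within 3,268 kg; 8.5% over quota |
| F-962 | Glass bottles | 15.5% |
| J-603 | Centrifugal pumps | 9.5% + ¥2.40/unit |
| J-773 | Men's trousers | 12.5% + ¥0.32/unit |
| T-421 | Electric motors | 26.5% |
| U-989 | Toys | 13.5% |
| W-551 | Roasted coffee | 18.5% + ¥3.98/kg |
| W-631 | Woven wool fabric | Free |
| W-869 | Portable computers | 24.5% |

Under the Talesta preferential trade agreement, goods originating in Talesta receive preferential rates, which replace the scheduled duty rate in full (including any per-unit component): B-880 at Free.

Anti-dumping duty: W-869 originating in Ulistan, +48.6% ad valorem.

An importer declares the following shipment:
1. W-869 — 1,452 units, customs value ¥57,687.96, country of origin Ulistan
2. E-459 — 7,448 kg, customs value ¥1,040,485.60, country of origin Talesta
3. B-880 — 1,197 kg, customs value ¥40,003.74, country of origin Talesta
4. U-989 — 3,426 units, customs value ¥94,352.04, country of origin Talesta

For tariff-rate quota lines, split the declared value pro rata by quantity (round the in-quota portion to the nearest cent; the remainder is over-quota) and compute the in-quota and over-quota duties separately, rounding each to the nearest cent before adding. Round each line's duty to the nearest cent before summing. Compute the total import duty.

Line 1 (W-869, Ulistan, 1,452 units, ¥57,687.96):
Base rate for W-869 is 24.5%.
Additional duty on W-869 from Ulistan: +48.6%. Applied ad valorem rate: 24.5% + 48.6% = 73.1%.
Duty = ¥57,687.96 × 73.1% = ¥42,169.90.
Line 2 (E-459, Talesta, 7,448 kg, ¥1,040,485.60):
Code E-459 is under a tariff-rate quota (threshold 3,268 kg). In-quota: 3,268 kg at 1.5%; over-quota: 4,180 kg at 8.5%.
Pro-rata value split: in-quota = ¥1,040,485.60 × 3,268/7,448 = ¥456,539.60; over-quota = ¥1,040,485.60 − ¥456,539.60 = ¥583,946.00.
In-quota duty = ¥456,539.60 × 1.5% = ¥6,848.09. Over-quota duty = ¥583,946.00 × 8.5% = ¥49,635.41.
Line duty = ¥6,848.09 + ¥49,635.41 = ¥56,483.50.
Line 3 (B-880, Talesta, 1,197 kg, ¥40,003.74):
Base rate for B-880 is 28.5%.
Origin Talesta qualifies under the Casland–Talesta agreement and B-880 is covered: preferential rate Free applies instead.
Duty = ¥40,003.74 × 0% = ¥0.00.
Line 4 (U-989, Talesta, 3,426 units, ¥94,352.04):
Base rate for U-989 is 13.5%.
Origin Talesta is the FTA partner but U-989 is not on the preference list; base rate stands.
Duty = ¥94,352.04 × 13.5% = ¥12,737.53.
Total = ¥42,169.90 + ¥56,483.50 + ¥0.00 + ¥12,737.53 = ¥111,390.93.

¥111,390.93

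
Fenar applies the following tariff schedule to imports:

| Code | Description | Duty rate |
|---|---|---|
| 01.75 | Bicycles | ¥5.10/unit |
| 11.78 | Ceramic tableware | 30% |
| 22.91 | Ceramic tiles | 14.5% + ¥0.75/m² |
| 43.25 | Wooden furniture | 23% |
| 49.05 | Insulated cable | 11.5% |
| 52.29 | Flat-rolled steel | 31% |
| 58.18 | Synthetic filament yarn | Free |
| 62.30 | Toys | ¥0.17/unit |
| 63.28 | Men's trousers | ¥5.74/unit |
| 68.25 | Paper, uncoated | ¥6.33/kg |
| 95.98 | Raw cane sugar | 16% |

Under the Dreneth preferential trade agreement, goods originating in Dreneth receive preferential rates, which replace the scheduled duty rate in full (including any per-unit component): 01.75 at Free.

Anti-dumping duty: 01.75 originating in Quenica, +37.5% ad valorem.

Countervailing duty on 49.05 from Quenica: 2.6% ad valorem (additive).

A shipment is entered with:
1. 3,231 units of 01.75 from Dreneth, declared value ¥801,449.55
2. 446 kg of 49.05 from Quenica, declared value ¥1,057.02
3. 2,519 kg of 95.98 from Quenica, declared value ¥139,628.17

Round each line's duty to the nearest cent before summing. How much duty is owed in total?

¥22,489.55

Line 1 (01.75, Dreneth, 3,231 units, ¥801,449.55):
Base rate for 01.75 is ¥5.10/unit.
Origin Dreneth qualifies under the Fenar–Dreneth agreement and 01.75 is covered: preferential rate Free applies instead.
The additional-duty order on 01.75 targets Quenica, not Dreneth; it does not apply.
Duty = ¥801,449.55 × 0% = ¥0.00.
Line 2 (49.05, Quenica, 446 kg, ¥1,057.02):
Base rate for 49.05 is 11.5%.
Additional duty on 49.05 from Quenica: +2.6%. Applied ad valorem rate: 11.5% + 2.6% = 14.1%.
Duty = ¥1,057.02 × 14.1% = ¥149.04.
Line 3 (95.98, Quenica, 2,519 kg, ¥139,628.17):
Base rate for 95.98 is 16%.
Duty = ¥139,628.17 × 16% = ¥22,340.51.
Total = ¥0.00 + ¥149.04 + ¥22,340.51 = ¥22,489.55.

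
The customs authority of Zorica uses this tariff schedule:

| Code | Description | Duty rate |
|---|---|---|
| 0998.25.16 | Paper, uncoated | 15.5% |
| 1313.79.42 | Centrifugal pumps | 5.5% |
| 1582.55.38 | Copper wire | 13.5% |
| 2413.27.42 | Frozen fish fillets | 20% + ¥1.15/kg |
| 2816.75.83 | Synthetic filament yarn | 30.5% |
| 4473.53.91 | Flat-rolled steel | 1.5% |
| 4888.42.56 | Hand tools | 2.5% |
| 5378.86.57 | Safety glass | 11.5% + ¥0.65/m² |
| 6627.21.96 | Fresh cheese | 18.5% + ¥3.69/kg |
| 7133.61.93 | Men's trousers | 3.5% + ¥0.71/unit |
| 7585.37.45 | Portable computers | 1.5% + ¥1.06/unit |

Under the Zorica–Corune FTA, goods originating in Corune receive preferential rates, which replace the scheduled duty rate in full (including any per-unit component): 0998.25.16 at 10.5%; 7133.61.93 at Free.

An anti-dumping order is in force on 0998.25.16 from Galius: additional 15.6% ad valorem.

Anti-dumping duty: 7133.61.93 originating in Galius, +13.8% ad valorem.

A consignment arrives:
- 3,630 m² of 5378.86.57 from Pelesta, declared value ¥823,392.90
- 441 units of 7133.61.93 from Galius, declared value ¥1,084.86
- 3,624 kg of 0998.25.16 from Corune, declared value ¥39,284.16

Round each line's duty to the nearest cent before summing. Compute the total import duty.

Line 1 (5378.86.57, Pelesta, 3,630 m², ¥823,392.90):
Base rate for 5378.86.57 is 11.5% + ¥0.65/m².
Duty = ¥823,392.90 × 11.5% + 3,630 × ¥0.65 = ¥97,049.68.
Line 2 (7133.61.93, Galius, 441 units, ¥1,084.86):
Base rate for 7133.61.93 is 3.5% + ¥0.71/unit.
7133.61.93 has an FTA preferential rate, but origin Galius is not Corune; base rate stands.
Additional duty on 7133.61.93 from Galius: +13.8%. Applied ad valorem rate: 3.5% + 13.8% = 17.3%.
Duty = ¥1,084.86 × 17.3% + 441 × ¥0.71 = ¥500.79.
Line 3 (0998.25.16, Corune, 3,624 kg, ¥39,284.16):
Base rate for 0998.25.16 is 15.5%.
Origin Corune qualifies under the Zorica–Corune agreement and 0998.25.16 is covered: preferential rate 10.5% applies instead.
The additional-duty order on 0998.25.16 targets Galius, not Corune; it does not apply.
Duty = ¥39,284.16 × 10.5% = ¥4,124.84.
Total = ¥97,049.68 + ¥500.79 + ¥4,124.84 = ¥101,675.31.

¥101,675.31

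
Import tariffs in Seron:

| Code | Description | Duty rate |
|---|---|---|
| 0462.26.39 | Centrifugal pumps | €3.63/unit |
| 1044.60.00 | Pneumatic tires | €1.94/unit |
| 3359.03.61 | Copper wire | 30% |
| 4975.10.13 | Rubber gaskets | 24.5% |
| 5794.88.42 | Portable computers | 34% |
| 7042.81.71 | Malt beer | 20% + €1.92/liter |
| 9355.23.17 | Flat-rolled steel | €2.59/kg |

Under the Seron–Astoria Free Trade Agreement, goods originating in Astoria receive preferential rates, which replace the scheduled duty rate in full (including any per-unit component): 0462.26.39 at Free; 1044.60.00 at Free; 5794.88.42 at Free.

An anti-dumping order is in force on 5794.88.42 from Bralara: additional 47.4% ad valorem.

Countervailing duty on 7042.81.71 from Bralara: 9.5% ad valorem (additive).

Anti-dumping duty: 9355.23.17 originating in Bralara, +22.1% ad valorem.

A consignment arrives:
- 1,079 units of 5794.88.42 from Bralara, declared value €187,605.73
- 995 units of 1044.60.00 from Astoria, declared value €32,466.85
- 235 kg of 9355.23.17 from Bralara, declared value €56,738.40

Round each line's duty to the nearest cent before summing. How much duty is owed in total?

€165,858.90

Line 1 (5794.88.42, Bralara, 1,079 units, €187,605.73):
Base rate for 5794.88.42 is 34%.
5794.88.42 has an FTA preferential rate, but origin Bralara is not Astoria; base rate stands.
Additional duty on 5794.88.42 from Bralara: +47.4%. Applied ad valorem rate: 34% + 47.4% = 81.4%.
Duty = €187,605.73 × 81.4% = €152,711.06.
Line 2 (1044.60.00, Astoria, 995 units, €32,466.85):
Base rate for 1044.60.00 is €1.94/unit.
Origin Astoria qualifies under the Seron–Astoria agreement and 1044.60.00 is covered: preferential rate Free applies instead.
Duty = €32,466.85 × 0% = €0.00.
Line 3 (9355.23.17, Bralara, 235 kg, €56,738.40):
Base rate for 9355.23.17 is €2.59/kg.
Additional duty on 9355.23.17 from Bralara: +22.1% ad valorem. Applied ad valorem rate = 22.1%.
Duty = €56,738.40 × 22.1% + 235 × €2.59 = €13,147.84.
Total = €152,711.06 + €0.00 + €13,147.84 = €165,858.90.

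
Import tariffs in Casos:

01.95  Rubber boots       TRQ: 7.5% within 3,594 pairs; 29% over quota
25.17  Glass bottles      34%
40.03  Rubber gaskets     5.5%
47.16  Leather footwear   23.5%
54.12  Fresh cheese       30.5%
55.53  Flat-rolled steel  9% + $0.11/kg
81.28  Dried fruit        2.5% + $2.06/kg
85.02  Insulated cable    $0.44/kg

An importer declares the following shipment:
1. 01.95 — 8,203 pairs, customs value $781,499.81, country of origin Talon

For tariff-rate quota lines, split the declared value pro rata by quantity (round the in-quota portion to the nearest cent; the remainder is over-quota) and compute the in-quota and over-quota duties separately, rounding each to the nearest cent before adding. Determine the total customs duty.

$153,018.86

Line 1 (01.95, Talon, 8,203 pairs, $781,499.81):
Code 01.95 is under a tariff-rate quota (threshold 3,594 pairs). In-quota: 3,594 pairs at 7.5%; over-quota: 4,609 pairs at 29%.
Pro-rata value split: in-quota = $781,499.81 × 3,594/8,203 = $342,400.38; over-quota = $781,499.81 − $342,400.38 = $439,099.43.
In-quota duty = $342,400.38 × 7.5% = $25,680.03. Over-quota duty = $439,099.43 × 29% = $127,338.83.
Line duty = $25,680.03 + $127,338.83 = $153,018.86.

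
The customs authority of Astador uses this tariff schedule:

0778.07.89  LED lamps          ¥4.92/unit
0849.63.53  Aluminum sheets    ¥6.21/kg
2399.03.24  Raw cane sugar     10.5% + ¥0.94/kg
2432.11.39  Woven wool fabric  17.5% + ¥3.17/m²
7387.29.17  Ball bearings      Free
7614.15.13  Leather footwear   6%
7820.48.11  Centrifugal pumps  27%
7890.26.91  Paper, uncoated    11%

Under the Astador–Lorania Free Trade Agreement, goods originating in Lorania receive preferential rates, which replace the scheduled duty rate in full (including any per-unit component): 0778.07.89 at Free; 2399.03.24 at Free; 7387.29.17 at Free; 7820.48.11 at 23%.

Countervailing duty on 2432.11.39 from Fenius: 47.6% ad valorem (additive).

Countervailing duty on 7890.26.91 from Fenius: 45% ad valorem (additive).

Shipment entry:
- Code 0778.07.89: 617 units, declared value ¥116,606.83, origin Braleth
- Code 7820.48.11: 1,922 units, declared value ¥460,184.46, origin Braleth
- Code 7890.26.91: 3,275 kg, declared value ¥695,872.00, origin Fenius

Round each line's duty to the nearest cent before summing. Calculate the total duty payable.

¥516,973.76

Line 1 (0778.07.89, Braleth, 617 units, ¥116,606.83):
Base rate for 0778.07.89 is ¥4.92/unit.
0778.07.89 has an FTA preferential rate, but origin Braleth is not Lorania; base rate stands.
Duty = 617 × ¥4.92 = ¥3,035.64.
Line 2 (7820.48.11, Braleth, 1,922 units, ¥460,184.46):
Base rate for 7820.48.11 is 27%.
7820.48.11 has an FTA preferential rate, but origin Braleth is not Lorania; base rate stands.
Duty = ¥460,184.46 × 27% = ¥124,249.80.
Line 3 (7890.26.91, Fenius, 3,275 kg, ¥695,872.00):
Base rate for 7890.26.91 is 11%.
Additional duty on 7890.26.91 from Fenius: +45%. Applied ad valorem rate: 11% + 45% = 56%.
Duty = ¥695,872.00 × 56% = ¥389,688.32.
Total = ¥3,035.64 + ¥124,249.80 + ¥389,688.32 = ¥516,973.76.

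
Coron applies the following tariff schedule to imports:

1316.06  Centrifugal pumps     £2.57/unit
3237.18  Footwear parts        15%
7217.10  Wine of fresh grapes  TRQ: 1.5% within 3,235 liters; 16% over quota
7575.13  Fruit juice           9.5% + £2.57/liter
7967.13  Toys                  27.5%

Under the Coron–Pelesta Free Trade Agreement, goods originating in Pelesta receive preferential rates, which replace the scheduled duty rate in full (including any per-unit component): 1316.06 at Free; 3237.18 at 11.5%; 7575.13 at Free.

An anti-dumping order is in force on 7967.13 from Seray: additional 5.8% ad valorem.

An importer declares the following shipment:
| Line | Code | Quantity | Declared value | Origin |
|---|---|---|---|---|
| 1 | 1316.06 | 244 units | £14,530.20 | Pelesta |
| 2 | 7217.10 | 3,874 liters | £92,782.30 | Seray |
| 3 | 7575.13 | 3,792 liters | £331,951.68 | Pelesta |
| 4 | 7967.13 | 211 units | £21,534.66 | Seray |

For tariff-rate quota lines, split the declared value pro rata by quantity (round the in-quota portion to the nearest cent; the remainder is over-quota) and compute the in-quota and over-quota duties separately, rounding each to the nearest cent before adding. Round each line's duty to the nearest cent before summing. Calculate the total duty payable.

Line 1 (1316.06, Pelesta, 244 units, £14,530.20):
Base rate for 1316.06 is £2.57/unit.
Origin Pelesta qualifies under the Coron–Pelesta agreement and 1316.06 is covered: preferential rate Free applies instead.
Duty = £14,530.20 × 0% = £0.00.
Line 2 (7217.10, Seray, 3,874 liters, £92,782.30):
Code 7217.10 is under a tariff-rate quota (threshold 3,235 liters). In-quota: 3,235 liters at 1.5%; over-quota: 639 liters at 16%.
Pro-rata value split: in-quota = £92,782.30 × 3,235/3,874 = £77,478.25; over-quota = £92,782.30 − £77,478.25 = £15,304.05.
In-quota duty = £77,478.25 × 1.5% = £1,162.17. Over-quota duty = £15,304.05 × 16% = £2,448.65.
Line duty = £1,162.17 + £2,448.65 = £3,610.82.
Line 3 (7575.13, Pelesta, 3,792 liters, £331,951.68):
Base rate for 7575.13 is 9.5% + £2.57/liter.
Origin Pelesta qualifies under the Coron–Pelesta agreement and 7575.13 is covered: preferential rate Free applies instead.
Duty = £331,951.68 × 0% = £0.00.
Line 4 (7967.13, Seray, 211 units, £21,534.66):
Base rate for 7967.13 is 27.5%.
Additional duty on 7967.13 from Seray: +5.8%. Applied ad valorem rate: 27.5% + 5.8% = 33.3%.
Duty = £21,534.66 × 33.3% = £7,171.04.
Total = £0.00 + £3,610.82 + £0.00 + £7,171.04 = £10,781.86.

£10,781.86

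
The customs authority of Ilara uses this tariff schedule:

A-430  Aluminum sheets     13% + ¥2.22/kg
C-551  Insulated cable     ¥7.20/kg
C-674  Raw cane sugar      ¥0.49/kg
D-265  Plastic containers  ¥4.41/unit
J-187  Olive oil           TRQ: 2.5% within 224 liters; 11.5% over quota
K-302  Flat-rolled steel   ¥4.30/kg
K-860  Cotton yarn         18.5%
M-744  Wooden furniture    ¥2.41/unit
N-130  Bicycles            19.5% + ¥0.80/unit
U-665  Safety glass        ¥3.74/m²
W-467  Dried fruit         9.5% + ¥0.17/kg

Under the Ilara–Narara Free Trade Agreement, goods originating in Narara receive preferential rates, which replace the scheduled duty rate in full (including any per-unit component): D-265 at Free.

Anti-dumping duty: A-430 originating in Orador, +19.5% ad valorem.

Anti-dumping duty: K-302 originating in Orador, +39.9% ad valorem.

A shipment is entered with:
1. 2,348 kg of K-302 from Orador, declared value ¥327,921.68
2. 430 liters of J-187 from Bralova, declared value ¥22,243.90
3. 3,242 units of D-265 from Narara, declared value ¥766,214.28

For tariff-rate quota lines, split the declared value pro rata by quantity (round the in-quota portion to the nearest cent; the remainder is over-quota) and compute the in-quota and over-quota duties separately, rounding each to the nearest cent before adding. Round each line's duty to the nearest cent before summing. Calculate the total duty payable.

¥142,452.32

Line 1 (K-302, Orador, 2,348 kg, ¥327,921.68):
Base rate for K-302 is ¥4.30/kg.
Additional duty on K-302 from Orador: +39.9% ad valorem. Applied ad valorem rate = 39.9%.
Duty = ¥327,921.68 × 39.9% + 2,348 × ¥4.30 = ¥140,937.15.
Line 2 (J-187, Bralova, 430 liters, ¥22,243.90):
Code J-187 is under a tariff-rate quota (threshold 224 liters). In-quota: 224 liters at 2.5%; over-quota: 206 liters at 11.5%.
Pro-rata value split: in-quota = ¥22,243.90 × 224/430 = ¥11,587.52; over-quota = ¥22,243.90 − ¥11,587.52 = ¥10,656.38.
In-quota duty = ¥11,587.52 × 2.5% = ¥289.69. Over-quota duty = ¥10,656.38 × 11.5% = ¥1,225.48.
Line duty = ¥289.69 + ¥1,225.48 = ¥1,515.17.
Line 3 (D-265, Narara, 3,242 units, ¥766,214.28):
Base rate for D-265 is ¥4.41/unit.
Origin Narara qualifies under the Ilara–Narara agreement and D-265 is covered: preferential rate Free applies instead.
Duty = ¥766,214.28 × 0% = ¥0.00.
Total = ¥140,937.15 + ¥1,515.17 + ¥0.00 = ¥142,452.32.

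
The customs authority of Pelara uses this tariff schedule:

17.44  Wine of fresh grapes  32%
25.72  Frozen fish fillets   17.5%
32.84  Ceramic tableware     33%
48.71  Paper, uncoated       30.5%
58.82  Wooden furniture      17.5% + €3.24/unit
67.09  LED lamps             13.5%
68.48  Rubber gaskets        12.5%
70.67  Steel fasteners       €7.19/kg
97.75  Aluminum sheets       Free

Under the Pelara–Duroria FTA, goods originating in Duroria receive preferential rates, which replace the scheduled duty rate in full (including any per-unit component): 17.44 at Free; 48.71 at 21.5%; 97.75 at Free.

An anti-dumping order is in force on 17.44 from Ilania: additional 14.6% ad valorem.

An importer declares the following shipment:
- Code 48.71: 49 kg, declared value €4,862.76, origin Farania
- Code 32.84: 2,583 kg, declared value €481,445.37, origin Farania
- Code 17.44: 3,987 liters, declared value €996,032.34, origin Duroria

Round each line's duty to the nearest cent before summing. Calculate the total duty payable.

€160,360.11

Line 1 (48.71, Farania, 49 kg, €4,862.76):
Base rate for 48.71 is 30.5%.
48.71 has an FTA preferential rate, but origin Farania is not Duroria; base rate stands.
Duty = €4,862.76 × 30.5% = €1,483.14.
Line 2 (32.84, Farania, 2,583 kg, €481,445.37):
Base rate for 32.84 is 33%.
Duty = €481,445.37 × 33% = €158,876.97.
Line 3 (17.44, Duroria, 3,987 liters, €996,032.34):
Base rate for 17.44 is 32%.
Origin Duroria qualifies under the Pelara–Duroria agreement and 17.44 is covered: preferential rate Free applies instead.
The additional-duty order on 17.44 targets Ilania, not Duroria; it does not apply.
Duty = €996,032.34 × 0% = €0.00.
Total = €1,483.14 + €158,876.97 + €0.00 = €160,360.11.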